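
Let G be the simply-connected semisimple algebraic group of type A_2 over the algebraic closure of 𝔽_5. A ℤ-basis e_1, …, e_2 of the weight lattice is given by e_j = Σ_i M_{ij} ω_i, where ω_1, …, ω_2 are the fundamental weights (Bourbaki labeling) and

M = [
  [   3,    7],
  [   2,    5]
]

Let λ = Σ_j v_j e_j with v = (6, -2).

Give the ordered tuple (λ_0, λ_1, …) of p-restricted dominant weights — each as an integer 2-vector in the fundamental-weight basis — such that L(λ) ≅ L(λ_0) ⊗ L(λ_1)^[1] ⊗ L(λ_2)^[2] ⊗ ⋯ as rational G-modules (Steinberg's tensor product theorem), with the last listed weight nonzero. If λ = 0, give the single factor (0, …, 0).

((4, 2),)

Converting to the ω-basis (c_i = row i of M dotted with v = (6, -2)):
  c_1 = 3*6 + 7*-2 = 4
  c_2 = 2*6 + 5*-2 = 2
Expand coordinatewise in base 5:
  c_1 = 4 = 4·5^0
  c_2 = 2 = 2·5^0
λ_0 = (4, 2)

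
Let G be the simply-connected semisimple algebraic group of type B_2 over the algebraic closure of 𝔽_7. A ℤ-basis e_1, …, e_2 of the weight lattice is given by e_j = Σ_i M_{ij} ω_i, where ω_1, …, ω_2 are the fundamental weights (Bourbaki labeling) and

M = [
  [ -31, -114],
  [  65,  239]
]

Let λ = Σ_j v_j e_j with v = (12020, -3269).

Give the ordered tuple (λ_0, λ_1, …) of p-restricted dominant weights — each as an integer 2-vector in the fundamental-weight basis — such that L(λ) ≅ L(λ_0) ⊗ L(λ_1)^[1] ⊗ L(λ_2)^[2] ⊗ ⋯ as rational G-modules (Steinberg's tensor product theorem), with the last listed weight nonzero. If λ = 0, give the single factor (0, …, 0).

Change of basis e → ω: c = M·v where v = (12020, -3269):
  c_1 = -31*12020 + -114*-3269 = 46
  c_2 = 65*12020 + 239*-3269 = 9
p = 7; digits c_i = Σ_j d_{ij}·7^j, 0 ≤ d_{ij} < 7:
  c_1 = 46 = 4·7^0 + 6·7^1
  c_2 = 9 = 2·7^0 + 1·7^1
p-restricted factor λ_0 = (4, 2)
p-restricted factor λ_1 = (6, 1)

((4, 2), (6, 1))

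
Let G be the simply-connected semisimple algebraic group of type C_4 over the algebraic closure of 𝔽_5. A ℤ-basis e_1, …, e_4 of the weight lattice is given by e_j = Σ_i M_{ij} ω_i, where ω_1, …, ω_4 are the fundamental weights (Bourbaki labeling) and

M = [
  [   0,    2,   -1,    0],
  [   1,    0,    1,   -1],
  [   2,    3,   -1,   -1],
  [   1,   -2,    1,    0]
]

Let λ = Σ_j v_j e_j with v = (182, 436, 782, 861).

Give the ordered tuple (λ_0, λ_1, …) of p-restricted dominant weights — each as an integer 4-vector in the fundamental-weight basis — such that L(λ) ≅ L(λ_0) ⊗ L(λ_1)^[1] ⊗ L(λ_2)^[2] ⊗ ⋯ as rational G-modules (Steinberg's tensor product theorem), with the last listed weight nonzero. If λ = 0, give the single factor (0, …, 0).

((0, 3, 4, 2), (3, 0, 0, 3), (3, 4, 1, 3))

Converting to the ω-basis (c_i = row i of M dotted with v = (182, 436, 782, 861)):
  c_1 = 0·182 + 2·436 + (-1)·(782) + 0·861 = 90
  c_2 = 1·182 + 0·436 + 1·782 + (-1)·(861) = 103
  c_3 = 2·182 + 3·436 + (-1)·(782) + (-1)·(861) = 29
  c_4 = 1·182 + (-2)·(436) + 1·782 + 0·861 = 92
p = 5; digits c_i = Σ_j d_{ij}·5^j, 0 ≤ d_{ij} < 5:
  c_1 = 90 = 0·5^0 + 3·5^1 + 3·5^2
  c_2 = 103 = 3·5^0 + 0·5^1 + 4·5^2
  c_3 = 29 = 4·5^0 + 0·5^1 + 1·5^2
  c_4 = 92 = 2·5^0 + 3·5^1 + 3·5^2
λ_0 = (0, 3, 4, 2)
λ_1 = (3, 0, 0, 3)
λ_2 = (3, 4, 1, 3)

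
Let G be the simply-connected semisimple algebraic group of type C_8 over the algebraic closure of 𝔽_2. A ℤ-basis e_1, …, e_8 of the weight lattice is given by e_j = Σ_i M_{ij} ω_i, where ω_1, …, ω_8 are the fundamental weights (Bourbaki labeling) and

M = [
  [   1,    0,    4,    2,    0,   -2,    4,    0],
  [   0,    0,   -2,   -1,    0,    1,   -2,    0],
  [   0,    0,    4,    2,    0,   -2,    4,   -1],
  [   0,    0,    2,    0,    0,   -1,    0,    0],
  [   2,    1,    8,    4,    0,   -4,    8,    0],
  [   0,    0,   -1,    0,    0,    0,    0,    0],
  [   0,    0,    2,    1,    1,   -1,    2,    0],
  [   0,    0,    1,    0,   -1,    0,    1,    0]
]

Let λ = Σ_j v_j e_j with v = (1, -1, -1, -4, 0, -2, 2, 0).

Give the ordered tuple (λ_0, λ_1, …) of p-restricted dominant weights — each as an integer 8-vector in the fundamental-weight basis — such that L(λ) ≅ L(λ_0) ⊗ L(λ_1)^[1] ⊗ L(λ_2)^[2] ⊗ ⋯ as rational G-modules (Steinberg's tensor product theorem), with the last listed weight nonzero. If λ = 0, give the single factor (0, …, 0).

ω-coordinates c = M·v, v = (1, -1, -1, -4, 0, -2, 2, 0):
  c_1 = (1)·(1) + (0)·(-1) + (4)·(-1) + (2)·(-4) + (0)·(0) + (-2)·(-2) + (4)·(2) + (0)·(0) = 1
  c_2 = (0)·(1) + (0)·(-1) + (-2)·(-1) + (-1)·(-4) + (0)·(0) + (1)·(-2) + (-2)·(2) + (0)·(0) = 0
  c_3 = (0)·(1) + (0)·(-1) + (4)·(-1) + (2)·(-4) + (0)·(0) + (-2)·(-2) + (4)·(2) + (-1)·(0) = 0
  c_4 = (0)·(1) + (0)·(-1) + (2)·(-1) + (0)·(-4) + (0)·(0) + (-1)·(-2) + (0)·(2) + (0)·(0) = 0
  c_5 = (2)·(1) + (1)·(-1) + (8)·(-1) + (4)·(-4) + (0)·(0) + (-4)·(-2) + (8)·(2) + (0)·(0) = 1
  c_6 = (0)·(1) + (0)·(-1) + (-1)·(-1) + (0)·(-4) + (0)·(0) + (0)·(-2) + (0)·(2) + (0)·(0) = 1
  c_7 = (0)·(1) + (0)·(-1) + (2)·(-1) + (1)·(-4) + (1)·(0) + (-1)·(-2) + (2)·(2) + (0)·(0) = 0
  c_8 = (0)·(1) + (0)·(-1) + (1)·(-1) + (0)·(-4) + (-1)·(0) + (0)·(-2) + (1)·(2) + (0)·(0) = 1
p = 2; digits c_i = Σ_j d_{ij}·2^j, 0 ≤ d_{ij} < 2:
  c_1 = 1 = 1·2^0
  c_2 = 0
  c_3 = 0
  c_4 = 0
  c_5 = 1 = 1·2^0
  c_6 = 1 = 1·2^0
  c_7 = 0
  c_8 = 1 = 1·2^0
p-restricted factor λ_0 = (1, 0, 0, 0, 1, 1, 0, 1)

((1, 0, 0, 0, 1, 1, 0, 1),)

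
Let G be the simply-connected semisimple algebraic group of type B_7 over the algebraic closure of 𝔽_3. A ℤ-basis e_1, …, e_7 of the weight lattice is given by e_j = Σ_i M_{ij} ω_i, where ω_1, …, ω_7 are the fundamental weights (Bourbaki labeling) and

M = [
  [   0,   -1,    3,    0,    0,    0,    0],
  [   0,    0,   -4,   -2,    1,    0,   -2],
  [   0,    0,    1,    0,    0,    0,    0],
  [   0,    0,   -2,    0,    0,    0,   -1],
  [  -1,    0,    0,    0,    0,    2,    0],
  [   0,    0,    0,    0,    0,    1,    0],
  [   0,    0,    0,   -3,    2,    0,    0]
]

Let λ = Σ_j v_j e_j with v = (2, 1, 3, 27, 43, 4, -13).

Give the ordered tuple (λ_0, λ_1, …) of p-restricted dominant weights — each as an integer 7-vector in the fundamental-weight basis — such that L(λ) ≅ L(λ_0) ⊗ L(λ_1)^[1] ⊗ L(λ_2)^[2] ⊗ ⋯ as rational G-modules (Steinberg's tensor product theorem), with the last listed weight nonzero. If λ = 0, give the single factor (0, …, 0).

((2, 0, 0, 1, 0, 1, 2), (2, 1, 1, 2, 2, 1, 1))

Converting to the ω-basis (c_i = row i of M dotted with v = (2, 1, 3, 27, 43, 4, -13)):
  c_1 = 0*2 + -1*1 + 3*3 + 0*27 + 0*43 + 0*4 + 0*-13 = 8
  c_2 = 0*2 + 0*1 + -4*3 + -2*27 + 1*43 + 0*4 + -2*-13 = 3
  c_3 = 0*2 + 0*1 + 1*3 + 0*27 + 0*43 + 0*4 + 0*-13 = 3
  c_4 = 0*2 + 0*1 + -2*3 + 0*27 + 0*43 + 0*4 + -1*-13 = 7
  c_5 = -1*2 + 0*1 + 0*3 + 0*27 + 0*43 + 2*4 + 0*-13 = 6
  c_6 = 0*2 + 0*1 + 0*3 + 0*27 + 0*43 + 1*4 + 0*-13 = 4
  c_7 = 0*2 + 0*1 + 0*3 + -3*27 + 2*43 + 0*4 + 0*-13 = 5
Writing each c_i in base p = 3:
  c_1 = 8 = 2·3^0 + 2·3^1
  c_2 = 3 = 0·3^0 + 1·3^1
  c_3 = 3 = 0·3^0 + 1·3^1
  c_4 = 7 = 1·3^0 + 2·3^1
  c_5 = 6 = 0·3^0 + 2·3^1
  c_6 = 4 = 1·3^0 + 1·3^1
  c_7 = 5 = 2·3^0 + 1·3^1
λ_0 = (2, 0, 0, 1, 0, 1, 2)
λ_1 = (2, 1, 1, 2, 2, 1, 1)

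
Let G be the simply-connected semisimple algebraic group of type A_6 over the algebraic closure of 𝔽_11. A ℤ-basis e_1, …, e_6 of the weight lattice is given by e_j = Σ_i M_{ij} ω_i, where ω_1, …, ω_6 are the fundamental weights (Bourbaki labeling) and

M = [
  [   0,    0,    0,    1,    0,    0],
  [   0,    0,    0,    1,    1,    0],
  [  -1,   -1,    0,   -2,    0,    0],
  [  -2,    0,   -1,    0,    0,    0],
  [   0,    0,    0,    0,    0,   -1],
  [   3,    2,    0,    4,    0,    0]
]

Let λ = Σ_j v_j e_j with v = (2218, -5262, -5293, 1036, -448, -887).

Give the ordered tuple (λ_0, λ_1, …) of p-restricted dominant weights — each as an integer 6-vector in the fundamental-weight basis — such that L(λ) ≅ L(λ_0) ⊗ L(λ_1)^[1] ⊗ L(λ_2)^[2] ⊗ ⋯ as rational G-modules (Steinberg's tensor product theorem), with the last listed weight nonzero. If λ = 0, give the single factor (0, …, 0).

((2, 5, 4, 10, 7, 10), (6, 9, 0, 0, 3, 2), (8, 4, 8, 7, 7, 2))

ω-coordinates c = M·v, v = (2218, -5262, -5293, 1036, -448, -887):
  c_1 = (0)·(2218) + (0)·(-5262) + (0)·(-5293) + (1)·(1036) + (0)·(-448) + (0)·(-887) = 1036
  c_2 = (0)·(2218) + (0)·(-5262) + (0)·(-5293) + (1)·(1036) + (1)·(-448) + (0)·(-887) = 588
  c_3 = (-1)·(2218) + (-1)·(-5262) + (0)·(-5293) + (-2)·(1036) + (0)·(-448) + (0)·(-887) = 972
  c_4 = (-2)·(2218) + (0)·(-5262) + (-1)·(-5293) + (0)·(1036) + (0)·(-448) + (0)·(-887) = 857
  c_5 = (0)·(2218) + (0)·(-5262) + (0)·(-5293) + (0)·(1036) + (0)·(-448) + (-1)·(-887) = 887
  c_6 = (3)·(2218) + (2)·(-5262) + (0)·(-5293) + (4)·(1036) + (0)·(-448) + (0)·(-887) = 274
Expand coordinatewise in base 11:
  c_1 = 1036 = 2·11^0 + 6·11^1 + 8·11^2
  c_2 = 588 = 5·11^0 + 9·11^1 + 4·11^2
  c_3 = 972 = 4·11^0 + 0·11^1 + 8·11^2
  c_4 = 857 = 10·11^0 + 0·11^1 + 7·11^2
  c_5 = 887 = 7·11^0 + 3·11^1 + 7·11^2
  c_6 = 274 = 10·11^0 + 2·11^1 + 2·11^2
p-restricted factor λ_0 = (2, 5, 4, 10, 7, 10)
p-restricted factor λ_1 = (6, 9, 0, 0, 3, 2)
p-restricted factor λ_2 = (8, 4, 8, 7, 7, 2)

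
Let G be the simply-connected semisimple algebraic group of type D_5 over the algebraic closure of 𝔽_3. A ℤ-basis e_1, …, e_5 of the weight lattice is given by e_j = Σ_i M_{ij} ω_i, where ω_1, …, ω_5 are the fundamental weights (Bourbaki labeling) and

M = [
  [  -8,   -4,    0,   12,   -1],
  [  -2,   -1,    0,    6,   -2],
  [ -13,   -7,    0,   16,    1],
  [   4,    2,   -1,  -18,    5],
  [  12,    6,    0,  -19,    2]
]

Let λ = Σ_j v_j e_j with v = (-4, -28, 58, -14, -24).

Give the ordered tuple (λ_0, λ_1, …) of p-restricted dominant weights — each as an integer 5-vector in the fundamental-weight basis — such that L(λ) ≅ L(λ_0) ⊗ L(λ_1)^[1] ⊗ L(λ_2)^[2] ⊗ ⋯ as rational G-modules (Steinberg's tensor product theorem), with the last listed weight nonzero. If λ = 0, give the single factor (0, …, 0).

Converting to the ω-basis (c_i = row i of M dotted with v = (-4, -28, 58, -14, -24)):
  c_1 = (-8)·(-4) + (-4)·(-28) + (0)·(58) + (12)·(-14) + (-1)·(-24) = 0
  c_2 = (-2)·(-4) + (-1)·(-28) + (0)·(58) + (6)·(-14) + (-2)·(-24) = 0
  c_3 = (-13)·(-4) + (-7)·(-28) + (0)·(58) + (16)·(-14) + (1)·(-24) = 0
  c_4 = (4)·(-4) + (2)·(-28) + (-1)·(58) + (-18)·(-14) + (5)·(-24) = 2
  c_5 = (12)·(-4) + (6)·(-28) + (0)·(58) + (-19)·(-14) + (2)·(-24) = 2
p = 3; digits c_i = Σ_j d_{ij}·3^j, 0 ≤ d_{ij} < 3:
  c_1 = 0
  c_2 = 0
  c_3 = 0
  c_4 = 2 = 2·3^0
  c_5 = 2 = 2·3^0
Factor λ_0 = (0, 0, 0, 2, 2)

((0, 0, 0, 2, 2),)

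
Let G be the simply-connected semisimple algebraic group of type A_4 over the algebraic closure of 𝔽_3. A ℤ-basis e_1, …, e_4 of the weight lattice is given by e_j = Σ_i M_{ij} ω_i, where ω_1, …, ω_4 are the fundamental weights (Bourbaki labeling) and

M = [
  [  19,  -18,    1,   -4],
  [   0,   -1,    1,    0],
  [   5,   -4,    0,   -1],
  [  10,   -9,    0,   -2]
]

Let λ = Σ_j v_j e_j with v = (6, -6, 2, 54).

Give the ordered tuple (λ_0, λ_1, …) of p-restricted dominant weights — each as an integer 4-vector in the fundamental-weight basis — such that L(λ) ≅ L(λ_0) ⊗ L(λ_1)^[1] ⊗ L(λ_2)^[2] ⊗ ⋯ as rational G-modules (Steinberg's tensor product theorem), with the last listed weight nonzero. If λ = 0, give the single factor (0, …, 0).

In the fundamental-weight basis, λ has coordinates c = M·v (v = (6, -6, 2, 54)):
  c_1 = (19)·(6) + (-18)·(-6) + (1)·(2) + (-4)·(54) = 8
  c_2 = (0)·(6) + (-1)·(-6) + (1)·(2) + (0)·(54) = 8
  c_3 = (5)·(6) + (-4)·(-6) + (0)·(2) + (-1)·(54) = 0
  c_4 = (10)·(6) + (-9)·(-6) + (0)·(2) + (-2)·(54) = 6
p = 3; digits c_i = Σ_j d_{ij}·3^j, 0 ≤ d_{ij} < 3:
  c_1 = 8 = 2·3^0 + 2·3^1
  c_2 = 8 = 2·3^0 + 2·3^1
  c_3 = 0
  c_4 = 6 = 0·3^0 + 2·3^1
λ_0 = (2, 2, 0, 0)
λ_1 = (2, 2, 0, 2)

((2, 2, 0, 0), (2, 2, 0, 2))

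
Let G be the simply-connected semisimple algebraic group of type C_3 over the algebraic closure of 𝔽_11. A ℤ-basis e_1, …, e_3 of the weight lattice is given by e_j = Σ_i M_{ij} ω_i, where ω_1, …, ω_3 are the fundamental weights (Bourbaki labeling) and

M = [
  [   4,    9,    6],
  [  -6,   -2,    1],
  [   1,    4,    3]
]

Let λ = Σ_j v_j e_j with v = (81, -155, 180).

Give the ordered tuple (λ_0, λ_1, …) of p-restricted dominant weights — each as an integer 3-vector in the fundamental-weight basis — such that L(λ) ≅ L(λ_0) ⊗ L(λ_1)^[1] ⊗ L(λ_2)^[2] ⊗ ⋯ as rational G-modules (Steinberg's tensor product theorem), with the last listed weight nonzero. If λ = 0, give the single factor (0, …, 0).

ω-coordinates c = M·v, v = (81, -155, 180):
  c_1 = 4·81 + (9)·(-155) + 6·180 = 9
  c_2 = (-6)·(81) + (-2)·(-155) + 1·180 = 4
  c_3 = 1·81 + (4)·(-155) + 3·180 = 1
Writing each c_i in base p = 11:
  c_1 = 9 = 9·11^0
  c_2 = 4 = 4·11^0
  c_3 = 1 = 1·11^0
λ_0 = (9, 4, 1)

((9, 4, 1),)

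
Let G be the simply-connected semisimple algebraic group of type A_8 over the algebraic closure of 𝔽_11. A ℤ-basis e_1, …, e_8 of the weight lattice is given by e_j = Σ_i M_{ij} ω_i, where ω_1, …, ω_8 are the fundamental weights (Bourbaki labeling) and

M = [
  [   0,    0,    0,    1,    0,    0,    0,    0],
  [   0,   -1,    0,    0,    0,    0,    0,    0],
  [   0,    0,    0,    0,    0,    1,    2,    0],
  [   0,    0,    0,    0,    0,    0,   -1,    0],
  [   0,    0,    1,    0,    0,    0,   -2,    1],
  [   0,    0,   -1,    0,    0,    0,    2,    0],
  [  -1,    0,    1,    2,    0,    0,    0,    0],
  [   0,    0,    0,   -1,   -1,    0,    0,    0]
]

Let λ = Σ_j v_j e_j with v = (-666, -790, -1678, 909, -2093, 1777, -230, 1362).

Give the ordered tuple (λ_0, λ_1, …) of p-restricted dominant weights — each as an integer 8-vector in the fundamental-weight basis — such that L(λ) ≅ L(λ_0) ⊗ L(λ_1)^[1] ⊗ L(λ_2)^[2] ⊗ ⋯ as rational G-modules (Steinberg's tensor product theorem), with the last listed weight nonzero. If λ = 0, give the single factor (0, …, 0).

((7, 9, 8, 10, 1, 8, 3, 7), (5, 5, 9, 9, 2, 0, 7, 8), (7, 6, 10, 1, 1, 10, 6, 9))

Converting to the ω-basis (c_i = row i of M dotted with v = (-666, -790, -1678, 909, -2093, 1777, -230, 1362)):
  c_1 = (0)·(-666) + (0)·(-790) + (0)·(-1678) + (1)·(909) + (0)·(-2093) + (0)·(1777) + (0)·(-230) + (0)·(1362) = 909
  c_2 = (0)·(-666) + (-1)·(-790) + (0)·(-1678) + (0)·(909) + (0)·(-2093) + (0)·(1777) + (0)·(-230) + (0)·(1362) = 790
  c_3 = (0)·(-666) + (0)·(-790) + (0)·(-1678) + (0)·(909) + (0)·(-2093) + (1)·(1777) + (2)·(-230) + (0)·(1362) = 1317
  c_4 = (0)·(-666) + (0)·(-790) + (0)·(-1678) + (0)·(909) + (0)·(-2093) + (0)·(1777) + (-1)·(-230) + (0)·(1362) = 230
  c_5 = (0)·(-666) + (0)·(-790) + (1)·(-1678) + (0)·(909) + (0)·(-2093) + (0)·(1777) + (-2)·(-230) + (1)·(1362) = 144
  c_6 = (0)·(-666) + (0)·(-790) + (-1)·(-1678) + (0)·(909) + (0)·(-2093) + (0)·(1777) + (2)·(-230) + (0)·(1362) = 1218
  c_7 = (-1)·(-666) + (0)·(-790) + (1)·(-1678) + (2)·(909) + (0)·(-2093) + (0)·(1777) + (0)·(-230) + (0)·(1362) = 806
  c_8 = (0)·(-666) + (0)·(-790) + (0)·(-1678) + (-1)·(909) + (-1)·(-2093) + (0)·(1777) + (0)·(-230) + (0)·(1362) = 1184
Expand coordinatewise in base 11:
  c_1 = 909 = 7·11^0 + 5·11^1 + 7·11^2
  c_2 = 790 = 9·11^0 + 5·11^1 + 6·11^2
  c_3 = 1317 = 8·11^0 + 9·11^1 + 10·11^2
  c_4 = 230 = 10·11^0 + 9·11^1 + 1·11^2
  c_5 = 144 = 1·11^0 + 2·11^1 + 1·11^2
  c_6 = 1218 = 8·11^0 + 0·11^1 + 10·11^2
  c_7 = 806 = 3·11^0 + 7·11^1 + 6·11^2
  c_8 = 1184 = 7·11^0 + 8·11^1 + 9·11^2
p-restricted factor λ_0 = (7, 9, 8, 10, 1, 8, 3, 7)
p-restricted factor λ_1 = (5, 5, 9, 9, 2, 0, 7, 8)
p-restricted factor λ_2 = (7, 6, 10, 1, 1, 10, 6, 9)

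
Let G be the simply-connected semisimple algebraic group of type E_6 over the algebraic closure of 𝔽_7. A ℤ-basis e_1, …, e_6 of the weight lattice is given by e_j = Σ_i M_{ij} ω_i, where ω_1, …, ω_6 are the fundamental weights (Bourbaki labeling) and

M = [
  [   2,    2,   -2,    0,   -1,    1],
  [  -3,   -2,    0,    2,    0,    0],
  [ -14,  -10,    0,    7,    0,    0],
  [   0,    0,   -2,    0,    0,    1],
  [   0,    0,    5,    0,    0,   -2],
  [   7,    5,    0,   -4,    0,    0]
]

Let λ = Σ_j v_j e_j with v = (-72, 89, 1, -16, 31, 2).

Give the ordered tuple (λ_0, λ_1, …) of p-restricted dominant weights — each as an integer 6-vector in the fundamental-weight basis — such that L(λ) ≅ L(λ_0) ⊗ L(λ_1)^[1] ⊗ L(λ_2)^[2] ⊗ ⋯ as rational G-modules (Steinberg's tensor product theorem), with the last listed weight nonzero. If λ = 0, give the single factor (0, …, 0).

Compute c_i = Σ_j M_{ij} v_j with v = (-72, 89, 1, -16, 31, 2):
  c_1 = 2*-72 + 2*89 + -2*1 + 0*-16 + -1*31 + 1*2 = 3
  c_2 = -3*-72 + -2*89 + 0*1 + 2*-16 + 0*31 + 0*2 = 6
  c_3 = -14*-72 + -10*89 + 0*1 + 7*-16 + 0*31 + 0*2 = 6
  c_4 = 0*-72 + 0*89 + -2*1 + 0*-16 + 0*31 + 1*2 = 0
  c_5 = 0*-72 + 0*89 + 5*1 + 0*-16 + 0*31 + -2*2 = 1
  c_6 = 7*-72 + 5*89 + 0*1 + -4*-16 + 0*31 + 0*2 = 5
Writing each c_i in base p = 7:
  c_1 = 3 = 3·7^0
  c_2 = 6 = 6·7^0
  c_3 = 6 = 6·7^0
  c_4 = 0
  c_5 = 1 = 1·7^0
  c_6 = 5 = 5·7^0
λ_0 = (3, 6, 6, 0, 1, 5)

((3, 6, 6, 0, 1, 5),)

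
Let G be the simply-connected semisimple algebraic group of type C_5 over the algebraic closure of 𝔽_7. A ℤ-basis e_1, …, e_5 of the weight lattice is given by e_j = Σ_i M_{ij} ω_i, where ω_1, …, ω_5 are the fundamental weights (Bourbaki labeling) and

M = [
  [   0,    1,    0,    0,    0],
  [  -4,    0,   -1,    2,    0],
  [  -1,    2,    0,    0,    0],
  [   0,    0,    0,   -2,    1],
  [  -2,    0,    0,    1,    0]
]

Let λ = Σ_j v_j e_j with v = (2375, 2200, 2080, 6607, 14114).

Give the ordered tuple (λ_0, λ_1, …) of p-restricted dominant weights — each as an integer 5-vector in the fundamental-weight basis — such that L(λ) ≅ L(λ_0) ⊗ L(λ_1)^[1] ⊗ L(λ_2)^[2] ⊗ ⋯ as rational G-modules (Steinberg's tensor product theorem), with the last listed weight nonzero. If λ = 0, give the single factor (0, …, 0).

Converting to the ω-basis (c_i = row i of M dotted with v = (2375, 2200, 2080, 6607, 14114)):
  c_1 = 0*2375 + 1*2200 + 0*2080 + 0*6607 + 0*14114 = 2200
  c_2 = -4*2375 + 0*2200 + -1*2080 + 2*6607 + 0*14114 = 1634
  c_3 = -1*2375 + 2*2200 + 0*2080 + 0*6607 + 0*14114 = 2025
  c_4 = 0*2375 + 0*2200 + 0*2080 + -2*6607 + 1*14114 = 900
  c_5 = -2*2375 + 0*2200 + 0*2080 + 1*6607 + 0*14114 = 1857
p = 7; digits c_i = Σ_j d_{ij}·7^j, 0 ≤ d_{ij} < 7:
  c_1 = 2200 = 2·7^0 + 6·7^1 + 2·7^2 + 6·7^3
  c_2 = 1634 = 3·7^0 + 2·7^1 + 5·7^2 + 4·7^3
  c_3 = 2025 = 2·7^0 + 2·7^1 + 6·7^2 + 5·7^3
  c_4 = 900 = 4·7^0 + 2·7^1 + 4·7^2 + 2·7^3
  c_5 = 1857 = 2·7^0 + 6·7^1 + 2·7^2 + 5·7^3
λ_0 = (2, 3, 2, 4, 2)
λ_1 = (6, 2, 2, 2, 6)
λ_2 = (2, 5, 6, 4, 2)
λ_3 = (6, 4, 5, 2, 5)

((2, 3, 2, 4, 2), (6, 2, 2, 2, 6), (2, 5, 6, 4, 2), (6, 4, 5, 2, 5))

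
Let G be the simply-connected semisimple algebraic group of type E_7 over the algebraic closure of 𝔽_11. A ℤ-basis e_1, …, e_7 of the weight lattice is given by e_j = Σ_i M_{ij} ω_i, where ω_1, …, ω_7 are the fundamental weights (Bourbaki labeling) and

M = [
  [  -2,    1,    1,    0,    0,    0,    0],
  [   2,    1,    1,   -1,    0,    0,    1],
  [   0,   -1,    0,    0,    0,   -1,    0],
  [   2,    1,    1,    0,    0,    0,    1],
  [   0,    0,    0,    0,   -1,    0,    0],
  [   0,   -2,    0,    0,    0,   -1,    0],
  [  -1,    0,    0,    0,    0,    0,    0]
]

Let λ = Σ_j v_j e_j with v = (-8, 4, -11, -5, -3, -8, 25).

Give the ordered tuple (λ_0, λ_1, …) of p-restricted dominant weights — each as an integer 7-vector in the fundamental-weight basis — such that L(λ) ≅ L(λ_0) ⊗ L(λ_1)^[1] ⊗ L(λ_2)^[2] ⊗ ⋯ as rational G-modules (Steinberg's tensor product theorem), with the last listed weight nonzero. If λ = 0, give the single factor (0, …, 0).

Change of basis e → ω: c = M·v where v = (-8, 4, -11, -5, -3, -8, 25):
  c_1 = (-2)·(-8) + (1)·(4) + (1)·(-11) + (0)·(-5) + (0)·(-3) + (0)·(-8) + (0)·(25) = 9
  c_2 = (2)·(-8) + (1)·(4) + (1)·(-11) + (-1)·(-5) + (0)·(-3) + (0)·(-8) + (1)·(25) = 7
  c_3 = (0)·(-8) + (-1)·(4) + (0)·(-11) + (0)·(-5) + (0)·(-3) + (-1)·(-8) + (0)·(25) = 4
  c_4 = (2)·(-8) + (1)·(4) + (1)·(-11) + (0)·(-5) + (0)·(-3) + (0)·(-8) + (1)·(25) = 2
  c_5 = (0)·(-8) + (0)·(4) + (0)·(-11) + (0)·(-5) + (-1)·(-3) + (0)·(-8) + (0)·(25) = 3
  c_6 = (0)·(-8) + (-2)·(4) + (0)·(-11) + (0)·(-5) + (0)·(-3) + (-1)·(-8) + (0)·(25) = 0
  c_7 = (-1)·(-8) + (0)·(4) + (0)·(-11) + (0)·(-5) + (0)·(-3) + (0)·(-8) + (0)·(25) = 8
Expand coordinatewise in base 11:
  c_1 = 9 = 9·11^0
  c_2 = 7 = 7·11^0
  c_3 = 4 = 4·11^0
  c_4 = 2 = 2·11^0
  c_5 = 3 = 3·11^0
  c_6 = 0
  c_7 = 8 = 8·11^0
Factor λ_0 = (9, 7, 4, 2, 3, 0, 8)

((9, 7, 4, 2, 3, 0, 8),)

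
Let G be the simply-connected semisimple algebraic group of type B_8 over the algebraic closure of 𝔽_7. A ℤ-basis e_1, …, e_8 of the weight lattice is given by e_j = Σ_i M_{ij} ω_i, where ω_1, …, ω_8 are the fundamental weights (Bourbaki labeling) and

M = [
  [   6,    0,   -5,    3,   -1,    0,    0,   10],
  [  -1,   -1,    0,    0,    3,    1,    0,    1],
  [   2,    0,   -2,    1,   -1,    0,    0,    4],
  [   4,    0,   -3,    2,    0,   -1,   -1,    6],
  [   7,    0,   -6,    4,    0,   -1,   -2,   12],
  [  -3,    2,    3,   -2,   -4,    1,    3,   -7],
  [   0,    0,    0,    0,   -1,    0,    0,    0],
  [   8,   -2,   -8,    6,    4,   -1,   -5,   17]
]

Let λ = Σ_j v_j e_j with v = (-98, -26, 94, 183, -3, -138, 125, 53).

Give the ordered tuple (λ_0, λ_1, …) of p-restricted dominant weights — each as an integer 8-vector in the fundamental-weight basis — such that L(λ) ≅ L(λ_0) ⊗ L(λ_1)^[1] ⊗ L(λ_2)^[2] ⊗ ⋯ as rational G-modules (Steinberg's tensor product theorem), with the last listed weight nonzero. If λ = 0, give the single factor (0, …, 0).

((3, 2, 0, 2, 6, 1, 3, 2), (3, 4, 2, 3, 0, 5, 0, 2))

Compute c_i = Σ_j M_{ij} v_j with v = (-98, -26, 94, 183, -3, -138, 125, 53):
  c_1 = 6*-98 + 0*-26 + -5*94 + 3*183 + -1*-3 + 0*-138 + 0*125 + 10*53 = 24
  c_2 = -1*-98 + -1*-26 + 0*94 + 0*183 + 3*-3 + 1*-138 + 0*125 + 1*53 = 30
  c_3 = 2*-98 + 0*-26 + -2*94 + 1*183 + -1*-3 + 0*-138 + 0*125 + 4*53 = 14
  c_4 = 4*-98 + 0*-26 + -3*94 + 2*183 + 0*-3 + -1*-138 + -1*125 + 6*53 = 23
  c_5 = 7*-98 + 0*-26 + -6*94 + 4*183 + 0*-3 + -1*-138 + -2*125 + 12*53 = 6
  c_6 = -3*-98 + 2*-26 + 3*94 + -2*183 + -4*-3 + 1*-138 + 3*125 + -7*53 = 36
  c_7 = 0*-98 + 0*-26 + 0*94 + 0*183 + -1*-3 + 0*-138 + 0*125 + 0*53 = 3
  c_8 = 8*-98 + -2*-26 + -8*94 + 6*183 + 4*-3 + -1*-138 + -5*125 + 17*53 = 16
Writing each c_i in base p = 7:
  c_1 = 24 = 3·7^0 + 3·7^1
  c_2 = 30 = 2·7^0 + 4·7^1
  c_3 = 14 = 0·7^0 + 2·7^1
  c_4 = 23 = 2·7^0 + 3·7^1
  c_5 = 6 = 6·7^0
  c_6 = 36 = 1·7^0 + 5·7^1
  c_7 = 3 = 3·7^0
  c_8 = 16 = 2·7^0 + 2·7^1
λ_0 = (3, 2, 0, 2, 6, 1, 3, 2)
λ_1 = (3, 4, 2, 3, 0, 5, 0, 2)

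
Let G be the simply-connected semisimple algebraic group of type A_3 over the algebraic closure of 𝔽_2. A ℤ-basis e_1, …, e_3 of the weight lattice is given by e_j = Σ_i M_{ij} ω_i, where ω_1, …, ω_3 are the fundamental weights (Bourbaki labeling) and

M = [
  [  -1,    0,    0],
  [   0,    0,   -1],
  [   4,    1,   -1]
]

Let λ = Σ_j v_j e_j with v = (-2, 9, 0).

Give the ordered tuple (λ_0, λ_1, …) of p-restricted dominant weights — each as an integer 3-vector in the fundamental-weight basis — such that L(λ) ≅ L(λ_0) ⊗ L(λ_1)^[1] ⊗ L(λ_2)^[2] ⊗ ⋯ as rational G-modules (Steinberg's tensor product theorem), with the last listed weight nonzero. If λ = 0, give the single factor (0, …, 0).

((0, 0, 1), (1, 0, 0))

Change of basis e → ω: c = M·v where v = (-2, 9, 0):
  c_1 = -1*-2 + 0*9 + 0*0 = 2
  c_2 = 0*-2 + 0*9 + -1*0 = 0
  c_3 = 4*-2 + 1*9 + -1*0 = 1
Expand coordinatewise in base 2:
  c_1 = 2 = 0·2^0 + 1·2^1
  c_2 = 0
  c_3 = 1 = 1·2^0
Factor λ_0 = (0, 0, 1)
Factor λ_1 = (1, 0, 0)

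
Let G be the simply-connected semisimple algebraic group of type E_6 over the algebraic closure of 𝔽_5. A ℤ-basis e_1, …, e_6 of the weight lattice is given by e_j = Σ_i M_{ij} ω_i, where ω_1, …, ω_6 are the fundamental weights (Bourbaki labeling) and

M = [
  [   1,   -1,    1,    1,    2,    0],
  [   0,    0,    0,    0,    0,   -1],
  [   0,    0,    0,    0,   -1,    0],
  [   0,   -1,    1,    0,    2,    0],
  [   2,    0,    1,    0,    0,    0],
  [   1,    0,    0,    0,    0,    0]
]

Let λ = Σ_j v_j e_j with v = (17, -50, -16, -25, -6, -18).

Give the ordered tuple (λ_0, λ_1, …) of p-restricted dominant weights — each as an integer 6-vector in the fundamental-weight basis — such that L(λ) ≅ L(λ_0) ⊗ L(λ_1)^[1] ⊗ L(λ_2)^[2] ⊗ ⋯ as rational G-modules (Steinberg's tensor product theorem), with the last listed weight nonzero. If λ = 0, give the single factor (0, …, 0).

Change of basis e → ω: c = M·v where v = (17, -50, -16, -25, -6, -18):
  c_1 = (1)·(17) + (-1)·(-50) + (1)·(-16) + (1)·(-25) + (2)·(-6) + (0)·(-18) = 14
  c_2 = (0)·(17) + (0)·(-50) + (0)·(-16) + (0)·(-25) + (0)·(-6) + (-1)·(-18) = 18
  c_3 = (0)·(17) + (0)·(-50) + (0)·(-16) + (0)·(-25) + (-1)·(-6) + (0)·(-18) = 6
  c_4 = (0)·(17) + (-1)·(-50) + (1)·(-16) + (0)·(-25) + (2)·(-6) + (0)·(-18) = 22
  c_5 = (2)·(17) + (0)·(-50) + (1)·(-16) + (0)·(-25) + (0)·(-6) + (0)·(-18) = 18
  c_6 = (1)·(17) + (0)·(-50) + (0)·(-16) + (0)·(-25) + (0)·(-6) + (0)·(-18) = 17
p = 5; digits c_i = Σ_j d_{ij}·5^j, 0 ≤ d_{ij} < 5:
  c_1 = 14 = 4·5^0 + 2·5^1
  c_2 = 18 = 3·5^0 + 3·5^1
  c_3 = 6 = 1·5^0 + 1·5^1
  c_4 = 22 = 2·5^0 + 4·5^1
  c_5 = 18 = 3·5^0 + 3·5^1
  c_6 = 17 = 2·5^0 + 3·5^1
Factor λ_0 = (4, 3, 1, 2, 3, 2)
Factor λ_1 = (2, 3, 1, 4, 3, 3)

((4, 3, 1, 2, 3, 2), (2, 3, 1, 4, 3, 3))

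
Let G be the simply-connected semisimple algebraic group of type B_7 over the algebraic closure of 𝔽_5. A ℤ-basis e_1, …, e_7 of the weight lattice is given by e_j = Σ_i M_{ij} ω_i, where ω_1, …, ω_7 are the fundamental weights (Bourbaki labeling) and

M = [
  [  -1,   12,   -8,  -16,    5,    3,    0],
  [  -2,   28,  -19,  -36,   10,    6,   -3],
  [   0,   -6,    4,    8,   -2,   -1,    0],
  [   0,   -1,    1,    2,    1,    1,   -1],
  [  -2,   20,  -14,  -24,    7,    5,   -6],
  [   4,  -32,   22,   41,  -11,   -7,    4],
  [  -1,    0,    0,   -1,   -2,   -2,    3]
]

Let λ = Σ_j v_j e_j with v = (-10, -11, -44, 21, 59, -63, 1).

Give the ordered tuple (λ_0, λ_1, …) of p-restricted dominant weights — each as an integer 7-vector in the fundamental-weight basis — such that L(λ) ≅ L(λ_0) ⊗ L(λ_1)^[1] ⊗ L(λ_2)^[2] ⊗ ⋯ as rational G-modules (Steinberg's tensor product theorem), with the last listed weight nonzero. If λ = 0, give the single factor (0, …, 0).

((0, 1, 3, 4, 4, 1, 0),)

Change of basis e → ω: c = M·v where v = (-10, -11, -44, 21, 59, -63, 1):
  c_1 = (-1)·(-10) + (12)·(-11) + (-8)·(-44) + (-16)·(21) + 5·59 + (3)·(-63) + 0·1 = 0
  c_2 = (-2)·(-10) + (28)·(-11) + (-19)·(-44) + (-36)·(21) + 10·59 + (6)·(-63) + (-3)·(1) = 1
  c_3 = (0)·(-10) + (-6)·(-11) + (4)·(-44) + 8·21 + (-2)·(59) + (-1)·(-63) + 0·1 = 3
  c_4 = (0)·(-10) + (-1)·(-11) + (1)·(-44) + 2·21 + 1·59 + (1)·(-63) + (-1)·(1) = 4
  c_5 = (-2)·(-10) + (20)·(-11) + (-14)·(-44) + (-24)·(21) + 7·59 + (5)·(-63) + (-6)·(1) = 4
  c_6 = (4)·(-10) + (-32)·(-11) + (22)·(-44) + 41·21 + (-11)·(59) + (-7)·(-63) + 4·1 = 1
  c_7 = (-1)·(-10) + (0)·(-11) + (0)·(-44) + (-1)·(21) + (-2)·(59) + (-2)·(-63) + 3·1 = 0
Base-5 expansion of each c_i:
  c_1 = 0
  c_2 = 1 = 1·5^0
  c_3 = 3 = 3·5^0
  c_4 = 4 = 4·5^0
  c_5 = 4 = 4·5^0
  c_6 = 1 = 1·5^0
  c_7 = 0
λ_0 = (0, 1, 3, 4, 4, 1, 0)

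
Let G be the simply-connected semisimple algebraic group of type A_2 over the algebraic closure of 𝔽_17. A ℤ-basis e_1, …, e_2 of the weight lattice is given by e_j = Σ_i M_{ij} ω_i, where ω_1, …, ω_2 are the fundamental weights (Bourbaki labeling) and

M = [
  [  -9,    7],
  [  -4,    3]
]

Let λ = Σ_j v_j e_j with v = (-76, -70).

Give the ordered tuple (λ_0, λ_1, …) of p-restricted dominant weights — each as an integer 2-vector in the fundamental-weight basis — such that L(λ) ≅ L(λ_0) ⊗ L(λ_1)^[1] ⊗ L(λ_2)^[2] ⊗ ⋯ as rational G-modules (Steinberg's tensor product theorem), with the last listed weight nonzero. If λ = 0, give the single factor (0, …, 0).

((7, 9), (11, 5))

ω-coordinates c = M·v, v = (-76, -70):
  c_1 = (-9)·(-76) + (7)·(-70) = 194
  c_2 = (-4)·(-76) + (3)·(-70) = 94
Writing each c_i in base p = 17:
  c_1 = 194 = 7·17^0 + 11·17^1
  c_2 = 94 = 9·17^0 + 5·17^1
p-restricted factor λ_0 = (7, 9)
p-restricted factor λ_1 = (11, 5)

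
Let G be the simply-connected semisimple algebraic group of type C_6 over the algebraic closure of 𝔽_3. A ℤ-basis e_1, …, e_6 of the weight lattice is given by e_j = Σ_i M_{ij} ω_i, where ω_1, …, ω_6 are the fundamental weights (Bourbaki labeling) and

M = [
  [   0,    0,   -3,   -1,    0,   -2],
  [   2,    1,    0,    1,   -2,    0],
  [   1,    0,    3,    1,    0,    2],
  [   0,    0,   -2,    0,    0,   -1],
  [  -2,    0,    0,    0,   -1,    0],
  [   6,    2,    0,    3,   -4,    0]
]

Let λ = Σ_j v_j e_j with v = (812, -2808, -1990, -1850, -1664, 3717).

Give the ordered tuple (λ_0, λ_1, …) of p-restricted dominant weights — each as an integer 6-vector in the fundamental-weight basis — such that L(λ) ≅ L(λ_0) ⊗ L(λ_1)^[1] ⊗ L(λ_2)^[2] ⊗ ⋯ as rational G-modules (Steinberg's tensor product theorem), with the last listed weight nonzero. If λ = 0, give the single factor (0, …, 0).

((2, 0, 0, 2, 1, 2), (2, 2, 1, 0, 1, 0), (0, 2, 2, 2, 1, 1), (2, 1, 0, 0, 1, 1), (1, 0, 2, 0, 0, 1), (1, 1, 1, 1, 0, 1))

In the fundamental-weight basis, λ has coordinates c = M·v (v = (812, -2808, -1990, -1850, -1664, 3717)):
  c_1 = 0·812 + (0)·(-2808) + (-3)·(-1990) + (-1)·(-1850) + (0)·(-1664) + (-2)·(3717) = 386
  c_2 = 2·812 + (1)·(-2808) + (0)·(-1990) + (1)·(-1850) + (-2)·(-1664) + 0·3717 = 294
  c_3 = 1·812 + (0)·(-2808) + (3)·(-1990) + (1)·(-1850) + (0)·(-1664) + 2·3717 = 426
  c_4 = 0·812 + (0)·(-2808) + (-2)·(-1990) + (0)·(-1850) + (0)·(-1664) + (-1)·(3717) = 263
  c_5 = (-2)·(812) + (0)·(-2808) + (0)·(-1990) + (0)·(-1850) + (-1)·(-1664) + 0·3717 = 40
  c_6 = 6·812 + (2)·(-2808) + (0)·(-1990) + (3)·(-1850) + (-4)·(-1664) + 0·3717 = 362
Writing each c_i in base p = 3:
  c_1 = 386 = 2·3^0 + 2·3^1 + 0·3^2 + 2·3^3 + 1·3^4 + 1·3^5
  c_2 = 294 = 0·3^0 + 2·3^1 + 2·3^2 + 1·3^3 + 0·3^4 + 1·3^5
  c_3 = 426 = 0·3^0 + 1·3^1 + 2·3^2 + 0·3^3 + 2·3^4 + 1·3^5
  c_4 = 263 = 2·3^0 + 0·3^1 + 2·3^2 + 0·3^3 + 0·3^4 + 1·3^5
  c_5 = 40 = 1·3^0 + 1·3^1 + 1·3^2 + 1·3^3
  c_6 = 362 = 2·3^0 + 0·3^1 + 1·3^2 + 1·3^3 + 1·3^4 + 1·3^5
Factor λ_0 = (2, 0, 0, 2, 1, 2)
Factor λ_1 = (2, 2, 1, 0, 1, 0)
Factor λ_2 = (0, 2, 2, 2, 1, 1)
Factor λ_3 = (2, 1, 0, 0, 1, 1)
Factor λ_4 = (1, 0, 2, 0, 0, 1)
Factor λ_5 = (1, 1, 1, 1, 0, 1)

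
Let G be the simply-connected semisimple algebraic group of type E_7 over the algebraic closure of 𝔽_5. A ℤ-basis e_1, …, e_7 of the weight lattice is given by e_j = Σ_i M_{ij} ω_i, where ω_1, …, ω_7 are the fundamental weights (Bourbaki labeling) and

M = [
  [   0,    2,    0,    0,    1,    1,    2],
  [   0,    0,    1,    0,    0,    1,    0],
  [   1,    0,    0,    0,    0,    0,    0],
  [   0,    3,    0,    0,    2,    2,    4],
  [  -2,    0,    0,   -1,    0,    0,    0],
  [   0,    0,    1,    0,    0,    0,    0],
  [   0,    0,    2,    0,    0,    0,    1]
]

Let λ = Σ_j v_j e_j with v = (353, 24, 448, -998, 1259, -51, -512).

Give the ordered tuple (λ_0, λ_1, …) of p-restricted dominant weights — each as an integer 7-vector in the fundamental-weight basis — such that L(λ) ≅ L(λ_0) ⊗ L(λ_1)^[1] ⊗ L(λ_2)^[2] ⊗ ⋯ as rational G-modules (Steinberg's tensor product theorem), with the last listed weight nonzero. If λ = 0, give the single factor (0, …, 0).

((2, 2, 3, 0, 2, 3, 4), (1, 4, 0, 3, 3, 4, 1), (4, 0, 4, 2, 1, 2, 0), (1, 3, 2, 3, 2, 3, 3))

ω-coordinates c = M·v, v = (353, 24, 448, -998, 1259, -51, -512):
  c_1 = 0·353 + 2·24 + 0·448 + (0)·(-998) + 1·1259 + (1)·(-51) + (2)·(-512) = 232
  c_2 = 0·353 + 0·24 + 1·448 + (0)·(-998) + 0·1259 + (1)·(-51) + (0)·(-512) = 397
  c_3 = 1·353 + 0·24 + 0·448 + (0)·(-998) + 0·1259 + (0)·(-51) + (0)·(-512) = 353
  c_4 = 0·353 + 3·24 + 0·448 + (0)·(-998) + 2·1259 + (2)·(-51) + (4)·(-512) = 440
  c_5 = (-2)·(353) + 0·24 + 0·448 + (-1)·(-998) + 0·1259 + (0)·(-51) + (0)·(-512) = 292
  c_6 = 0·353 + 0·24 + 1·448 + (0)·(-998) + 0·1259 + (0)·(-51) + (0)·(-512) = 448
  c_7 = 0·353 + 0·24 + 2·448 + (0)·(-998) + 0·1259 + (0)·(-51) + (1)·(-512) = 384
p = 5; digits c_i = Σ_j d_{ij}·5^j, 0 ≤ d_{ij} < 5:
  c_1 = 232 = 2·5^0 + 1·5^1 + 4·5^2 + 1·5^3
  c_2 = 397 = 2·5^0 + 4·5^1 + 0·5^2 + 3·5^3
  c_3 = 353 = 3·5^0 + 0·5^1 + 4·5^2 + 2·5^3
  c_4 = 440 = 0·5^0 + 3·5^1 + 2·5^2 + 3·5^3
  c_5 = 292 = 2·5^0 + 3·5^1 + 1·5^2 + 2·5^3
  c_6 = 448 = 3·5^0 + 4·5^1 + 2·5^2 + 3·5^3
  c_7 = 384 = 4·5^0 + 1·5^1 + 0·5^2 + 3·5^3
λ_0 = (2, 2, 3, 0, 2, 3, 4)
λ_1 = (1, 4, 0, 3, 3, 4, 1)
λ_2 = (4, 0, 4, 2, 1, 2, 0)
λ_3 = (1, 3, 2, 3, 2, 3, 3)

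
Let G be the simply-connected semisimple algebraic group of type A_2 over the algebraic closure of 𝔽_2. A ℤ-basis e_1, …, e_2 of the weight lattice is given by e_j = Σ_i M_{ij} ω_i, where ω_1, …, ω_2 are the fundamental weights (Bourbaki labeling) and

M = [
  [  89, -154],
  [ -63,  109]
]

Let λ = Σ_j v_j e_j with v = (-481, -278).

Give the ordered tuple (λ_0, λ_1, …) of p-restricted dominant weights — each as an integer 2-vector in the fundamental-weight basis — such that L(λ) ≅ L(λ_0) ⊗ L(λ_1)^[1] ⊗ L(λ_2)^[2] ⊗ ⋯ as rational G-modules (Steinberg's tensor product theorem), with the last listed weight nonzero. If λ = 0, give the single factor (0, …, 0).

((1, 1), (1, 0))

Change of basis e → ω: c = M·v where v = (-481, -278):
  c_1 = (89)·(-481) + (-154)·(-278) = 3
  c_2 = (-63)·(-481) + (109)·(-278) = 1
Writing each c_i in base p = 2:
  c_1 = 3 = 1·2^0 + 1·2^1
  c_2 = 1 = 1·2^0
λ_0 = (1, 1)
λ_1 = (1, 0)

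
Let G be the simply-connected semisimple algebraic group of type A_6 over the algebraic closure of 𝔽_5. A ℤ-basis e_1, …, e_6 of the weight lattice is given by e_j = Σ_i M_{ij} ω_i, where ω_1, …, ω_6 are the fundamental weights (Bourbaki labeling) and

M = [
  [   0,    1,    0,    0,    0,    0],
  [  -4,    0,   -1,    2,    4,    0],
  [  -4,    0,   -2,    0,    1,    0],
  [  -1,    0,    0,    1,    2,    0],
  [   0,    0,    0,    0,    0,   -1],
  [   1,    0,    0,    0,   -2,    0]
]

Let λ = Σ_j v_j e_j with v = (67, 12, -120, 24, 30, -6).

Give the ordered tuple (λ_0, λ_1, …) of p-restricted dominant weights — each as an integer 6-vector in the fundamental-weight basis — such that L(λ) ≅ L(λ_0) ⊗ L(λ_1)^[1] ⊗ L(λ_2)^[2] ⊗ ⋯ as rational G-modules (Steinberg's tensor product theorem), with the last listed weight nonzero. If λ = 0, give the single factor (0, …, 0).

((2, 0, 2, 2, 1, 2), (2, 4, 0, 3, 1, 1))

ω-coordinates c = M·v, v = (67, 12, -120, 24, 30, -6):
  c_1 = 0·67 + 1·12 + (0)·(-120) + 0·24 + 0·30 + (0)·(-6) = 12
  c_2 = (-4)·(67) + 0·12 + (-1)·(-120) + 2·24 + 4·30 + (0)·(-6) = 20
  c_3 = (-4)·(67) + 0·12 + (-2)·(-120) + 0·24 + 1·30 + (0)·(-6) = 2
  c_4 = (-1)·(67) + 0·12 + (0)·(-120) + 1·24 + 2·30 + (0)·(-6) = 17
  c_5 = 0·67 + 0·12 + (0)·(-120) + 0·24 + 0·30 + (-1)·(-6) = 6
  c_6 = 1·67 + 0·12 + (0)·(-120) + 0·24 + (-2)·(30) + (0)·(-6) = 7
Base-5 expansion of each c_i:
  c_1 = 12 = 2·5^0 + 2·5^1
  c_2 = 20 = 0·5^0 + 4·5^1
  c_3 = 2 = 2·5^0
  c_4 = 17 = 2·5^0 + 3·5^1
  c_5 = 6 = 1·5^0 + 1·5^1
  c_6 = 7 = 2·5^0 + 1·5^1
p-restricted factor λ_0 = (2, 0, 2, 2, 1, 2)
p-restricted factor λ_1 = (2, 4, 0, 3, 1, 1)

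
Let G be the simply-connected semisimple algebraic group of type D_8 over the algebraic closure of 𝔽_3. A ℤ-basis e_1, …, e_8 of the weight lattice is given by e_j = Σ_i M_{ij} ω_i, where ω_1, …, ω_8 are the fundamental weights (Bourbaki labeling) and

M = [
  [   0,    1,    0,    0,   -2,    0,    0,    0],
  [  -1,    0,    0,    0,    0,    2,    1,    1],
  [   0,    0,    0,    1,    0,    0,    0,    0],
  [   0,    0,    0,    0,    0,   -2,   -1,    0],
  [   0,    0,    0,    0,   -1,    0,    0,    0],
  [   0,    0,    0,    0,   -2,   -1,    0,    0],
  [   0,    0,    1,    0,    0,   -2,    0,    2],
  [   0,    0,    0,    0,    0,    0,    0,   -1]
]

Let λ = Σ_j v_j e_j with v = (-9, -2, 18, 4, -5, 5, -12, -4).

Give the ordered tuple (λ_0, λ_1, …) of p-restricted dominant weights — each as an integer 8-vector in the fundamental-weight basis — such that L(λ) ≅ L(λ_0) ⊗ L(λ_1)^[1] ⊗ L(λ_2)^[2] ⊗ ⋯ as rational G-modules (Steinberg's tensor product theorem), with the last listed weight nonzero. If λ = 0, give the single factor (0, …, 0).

ω-coordinates c = M·v, v = (-9, -2, 18, 4, -5, 5, -12, -4):
  c_1 = 0*-9 + 1*-2 + 0*18 + 0*4 + -2*-5 + 0*5 + 0*-12 + 0*-4 = 8
  c_2 = -1*-9 + 0*-2 + 0*18 + 0*4 + 0*-5 + 2*5 + 1*-12 + 1*-4 = 3
  c_3 = 0*-9 + 0*-2 + 0*18 + 1*4 + 0*-5 + 0*5 + 0*-12 + 0*-4 = 4
  c_4 = 0*-9 + 0*-2 + 0*18 + 0*4 + 0*-5 + -2*5 + -1*-12 + 0*-4 = 2
  c_5 = 0*-9 + 0*-2 + 0*18 + 0*4 + -1*-5 + 0*5 + 0*-12 + 0*-4 = 5
  c_6 = 0*-9 + 0*-2 + 0*18 + 0*4 + -2*-5 + -1*5 + 0*-12 + 0*-4 = 5
  c_7 = 0*-9 + 0*-2 + 1*18 + 0*4 + 0*-5 + -2*5 + 0*-12 + 2*-4 = 0
  c_8 = 0*-9 + 0*-2 + 0*18 + 0*4 + 0*-5 + 0*5 + 0*-12 + -1*-4 = 4
Base-3 expansion of each c_i:
  c_1 = 8 = 2·3^0 + 2·3^1
  c_2 = 3 = 0·3^0 + 1·3^1
  c_3 = 4 = 1·3^0 + 1·3^1
  c_4 = 2 = 2·3^0
  c_5 = 5 = 2·3^0 + 1·3^1
  c_6 = 5 = 2·3^0 + 1·3^1
  c_7 = 0
  c_8 = 4 = 1·3^0 + 1·3^1
Factor λ_0 = (2, 0, 1, 2, 2, 2, 0, 1)
Factor λ_1 = (2, 1, 1, 0, 1, 1, 0, 1)

((2, 0, 1, 2, 2, 2, 0, 1), (2, 1, 1, 0, 1, 1, 0, 1))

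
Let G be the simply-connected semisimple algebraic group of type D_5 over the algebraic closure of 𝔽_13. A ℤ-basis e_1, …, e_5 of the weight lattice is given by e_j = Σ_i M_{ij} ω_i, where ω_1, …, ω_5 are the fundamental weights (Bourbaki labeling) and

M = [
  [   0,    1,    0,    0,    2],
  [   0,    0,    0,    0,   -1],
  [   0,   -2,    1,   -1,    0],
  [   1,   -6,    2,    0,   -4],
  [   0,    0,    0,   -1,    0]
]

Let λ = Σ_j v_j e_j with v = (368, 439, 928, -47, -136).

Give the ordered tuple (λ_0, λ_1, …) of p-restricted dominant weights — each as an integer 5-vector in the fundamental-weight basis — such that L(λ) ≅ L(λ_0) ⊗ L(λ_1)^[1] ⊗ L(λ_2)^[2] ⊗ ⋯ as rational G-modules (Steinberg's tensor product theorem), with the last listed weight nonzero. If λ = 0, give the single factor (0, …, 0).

((11, 6, 6, 4, 8), (12, 10, 7, 10, 3))

Compute c_i = Σ_j M_{ij} v_j with v = (368, 439, 928, -47, -136):
  c_1 = 0·368 + 1·439 + 0·928 + (0)·(-47) + (2)·(-136) = 167
  c_2 = 0·368 + 0·439 + 0·928 + (0)·(-47) + (-1)·(-136) = 136
  c_3 = 0·368 + (-2)·(439) + 1·928 + (-1)·(-47) + (0)·(-136) = 97
  c_4 = 1·368 + (-6)·(439) + 2·928 + (0)·(-47) + (-4)·(-136) = 134
  c_5 = 0·368 + 0·439 + 0·928 + (-1)·(-47) + (0)·(-136) = 47
Base-13 expansion of each c_i:
  c_1 = 167 = 11·13^0 + 12·13^1
  c_2 = 136 = 6·13^0 + 10·13^1
  c_3 = 97 = 6·13^0 + 7·13^1
  c_4 = 134 = 4·13^0 + 10·13^1
  c_5 = 47 = 8·13^0 + 3·13^1
Factor λ_0 = (11, 6, 6, 4, 8)
Factor λ_1 = (12, 10, 7, 10, 3)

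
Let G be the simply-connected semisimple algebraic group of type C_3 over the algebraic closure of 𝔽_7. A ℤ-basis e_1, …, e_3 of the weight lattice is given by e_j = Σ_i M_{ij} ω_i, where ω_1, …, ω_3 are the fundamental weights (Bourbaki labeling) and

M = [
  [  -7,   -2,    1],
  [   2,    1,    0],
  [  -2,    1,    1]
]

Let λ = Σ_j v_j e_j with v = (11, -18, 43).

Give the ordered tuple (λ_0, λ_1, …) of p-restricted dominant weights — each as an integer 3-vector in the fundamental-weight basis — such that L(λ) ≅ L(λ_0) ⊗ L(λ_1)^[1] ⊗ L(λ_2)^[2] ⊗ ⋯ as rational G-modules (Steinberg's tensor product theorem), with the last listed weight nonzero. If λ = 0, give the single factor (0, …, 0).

((2, 4, 3),)

ω-coordinates c = M·v, v = (11, -18, 43):
  c_1 = -7*11 + -2*-18 + 1*43 = 2
  c_2 = 2*11 + 1*-18 + 0*43 = 4
  c_3 = -2*11 + 1*-18 + 1*43 = 3
p = 7; digits c_i = Σ_j d_{ij}·7^j, 0 ≤ d_{ij} < 7:
  c_1 = 2 = 2·7^0
  c_2 = 4 = 4·7^0
  c_3 = 3 = 3·7^0
Factor λ_0 = (2, 4, 3)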